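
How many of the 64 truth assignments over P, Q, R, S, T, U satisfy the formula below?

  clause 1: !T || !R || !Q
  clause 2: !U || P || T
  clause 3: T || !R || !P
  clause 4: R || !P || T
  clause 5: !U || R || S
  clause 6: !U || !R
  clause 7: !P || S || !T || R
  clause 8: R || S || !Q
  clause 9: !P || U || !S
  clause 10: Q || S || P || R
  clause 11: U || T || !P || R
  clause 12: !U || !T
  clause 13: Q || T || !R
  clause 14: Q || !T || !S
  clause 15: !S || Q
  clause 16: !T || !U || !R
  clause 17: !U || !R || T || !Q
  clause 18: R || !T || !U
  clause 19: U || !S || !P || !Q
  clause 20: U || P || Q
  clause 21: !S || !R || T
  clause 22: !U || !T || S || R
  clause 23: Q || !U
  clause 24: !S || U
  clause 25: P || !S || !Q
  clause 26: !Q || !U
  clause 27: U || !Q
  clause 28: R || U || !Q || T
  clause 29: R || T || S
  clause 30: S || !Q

1

There are 2^6 = 64 truth assignments over (P, Q, R, S, T, U).
Split on P. With P = true, the clauses containing P are satisfied and !P drops from the rest; 1 of the 2^5 = 32 assignments to the other variables satisfy what remains.
With P = false, by the same count on the reduced clause set, 0 assignments work.
Total: 1 + 0 = 1.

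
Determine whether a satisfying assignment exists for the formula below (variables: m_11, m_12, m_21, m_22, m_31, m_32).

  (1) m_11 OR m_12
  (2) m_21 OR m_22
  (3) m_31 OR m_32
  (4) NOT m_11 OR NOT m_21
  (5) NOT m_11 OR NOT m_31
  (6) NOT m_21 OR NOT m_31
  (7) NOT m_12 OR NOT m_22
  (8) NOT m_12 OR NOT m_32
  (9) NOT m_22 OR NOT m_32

Try m_11 = true.
(NOT m_21) alone gives m_21 = false.
(m_22) alone gives m_22 = true.
(NOT m_31) alone gives m_31 = false.
(m_32) alone gives m_32 = true.
But (NOT m_32) is also a unit clause — contradiction.
That branch fails; take m_11 = false instead.
(m_12) alone gives m_12 = true.
(NOT m_22) alone gives m_22 = false.
(m_21) alone gives m_21 = true.
(NOT m_31) alone gives m_31 = false.
(m_32) alone gives m_32 = true.
But (NOT m_32) is also a unit clause — contradiction.
Either choice for m_11 ends in contradiction.
No assignment satisfies every clause.

Unsatisfiable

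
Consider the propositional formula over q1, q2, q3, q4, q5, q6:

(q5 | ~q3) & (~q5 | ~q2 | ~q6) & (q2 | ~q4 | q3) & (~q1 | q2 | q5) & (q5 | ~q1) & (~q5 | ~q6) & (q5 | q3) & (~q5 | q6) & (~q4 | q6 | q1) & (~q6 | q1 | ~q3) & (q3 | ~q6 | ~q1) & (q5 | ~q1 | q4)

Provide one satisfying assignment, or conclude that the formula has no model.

UNSATISFIABLE

Suppose q5 = 1.
From the singleton clause (~q6), q6 = 0.
Now (q6) is unsatisfied and unit — conflict.
Backtrack on q5: now try q5 = 0.
From the singleton clause (~q3), q3 = 0.
Now (q3) is unsatisfied and unit — conflict.
Either choice for q5 ends in contradiction.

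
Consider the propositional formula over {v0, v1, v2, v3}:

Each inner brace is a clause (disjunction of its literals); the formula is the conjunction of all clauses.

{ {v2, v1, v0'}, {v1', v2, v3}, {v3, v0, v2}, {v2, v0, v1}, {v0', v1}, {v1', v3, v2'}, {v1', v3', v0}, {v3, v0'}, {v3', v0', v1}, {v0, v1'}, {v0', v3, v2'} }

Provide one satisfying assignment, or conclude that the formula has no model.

v0=0, v1=0, v2=1, v3=1

Branch on v0: set v0 = 0.
The clause (v1') is unit, so v1 = 0.
The clause (v2) is unit, so v2 = 1.
Every clause is now satisfied; v3 is unconstrained.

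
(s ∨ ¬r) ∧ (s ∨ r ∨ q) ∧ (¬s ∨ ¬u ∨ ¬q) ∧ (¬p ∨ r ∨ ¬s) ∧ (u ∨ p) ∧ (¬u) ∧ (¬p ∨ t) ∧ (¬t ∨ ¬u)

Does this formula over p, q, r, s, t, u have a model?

Yes

Unit clause (¬u) forces u = False.
Unit clause (p) forces p = True.
Unit clause (t) forces t = True.
Case s = False:
Unit clause (¬r) forces r = False.
Unit clause (q) forces q = True.
All clauses are satisfied.
A satisfying assignment: p: True,  q: True,  r: False,  s: False,  t: True,  u: False.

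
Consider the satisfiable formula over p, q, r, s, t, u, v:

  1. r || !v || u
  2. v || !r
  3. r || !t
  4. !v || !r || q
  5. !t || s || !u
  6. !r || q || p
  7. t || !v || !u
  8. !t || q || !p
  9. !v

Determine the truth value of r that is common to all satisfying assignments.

False

Suppose r = true.
The clause (v) is unit, so v = true.
Now (!v) is unsatisfied and unit — conflict.
So every satisfying assignment has r = False.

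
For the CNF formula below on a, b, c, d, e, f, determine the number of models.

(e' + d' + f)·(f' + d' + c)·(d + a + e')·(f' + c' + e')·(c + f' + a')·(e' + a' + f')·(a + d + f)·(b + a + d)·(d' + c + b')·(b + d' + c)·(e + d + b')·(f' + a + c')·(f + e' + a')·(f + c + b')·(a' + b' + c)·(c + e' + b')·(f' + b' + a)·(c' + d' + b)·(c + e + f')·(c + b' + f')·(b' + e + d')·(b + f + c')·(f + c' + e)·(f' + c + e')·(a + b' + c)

There are 2^6 = 64 truth assignments over (a, b, c, d, e, f).
Split on e. With e = 1, the clauses containing e are satisfied and e' drops from the rest; 0 of the 2^5 = 32 assignments to the other variables satisfy what remains.
With e = 0, by the same count on the reduced clause set, 2 assignments work.
(One model: a=T, b=F, c=F, d=F, e=F, f=F.)
Total: 0 + 2 = 2.

2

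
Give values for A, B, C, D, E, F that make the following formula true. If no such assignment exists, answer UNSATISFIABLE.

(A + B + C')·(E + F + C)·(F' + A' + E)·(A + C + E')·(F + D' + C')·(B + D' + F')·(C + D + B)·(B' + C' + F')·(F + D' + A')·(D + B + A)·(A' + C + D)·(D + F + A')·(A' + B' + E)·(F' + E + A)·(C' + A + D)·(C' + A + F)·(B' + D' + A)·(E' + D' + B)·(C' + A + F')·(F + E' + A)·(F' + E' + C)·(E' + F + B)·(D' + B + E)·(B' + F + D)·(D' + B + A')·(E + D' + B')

A ↦ 1; B ↦ 0; C ↦ 1; D ↦ 0; E ↦ 1; F ↦ 1

Branch on A: set A = 1.
Branch on F: set F = 1.
The clause (E) is unit, so E = 1.
The clause (C) is unit, so C = 1.
The clause (B') is unit, so B = 0.
The clause (D') is unit, so D = 0.
Every clause now holds.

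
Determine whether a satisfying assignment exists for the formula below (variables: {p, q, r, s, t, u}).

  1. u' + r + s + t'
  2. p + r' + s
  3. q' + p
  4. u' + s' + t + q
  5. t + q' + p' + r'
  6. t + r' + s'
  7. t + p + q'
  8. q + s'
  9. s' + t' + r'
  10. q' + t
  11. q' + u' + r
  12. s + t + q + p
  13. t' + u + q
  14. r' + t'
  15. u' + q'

Suppose q = 0.
From the singleton clause (s'), s = 0.
Suppose p = 1.
Suppose t = 0.
Every clause is now satisfied; r, u are unconstrained.
A satisfying assignment: p: 1; q: 0; r: 1; s: 0; t: 0; u: 1.

Yes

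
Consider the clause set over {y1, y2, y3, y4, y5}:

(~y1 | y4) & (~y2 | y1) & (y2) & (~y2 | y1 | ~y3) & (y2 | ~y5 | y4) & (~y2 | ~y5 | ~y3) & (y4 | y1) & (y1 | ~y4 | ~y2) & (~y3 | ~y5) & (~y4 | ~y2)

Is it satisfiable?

The clause (y2) is unit, so y2 = 1.
The clause (y1) is unit, so y1 = 1.
The clause (y4) is unit, so y4 = 1.
Now (~y4) is unsatisfied and unit — conflict.
No assignment satisfies every clause.

Unsatisfiable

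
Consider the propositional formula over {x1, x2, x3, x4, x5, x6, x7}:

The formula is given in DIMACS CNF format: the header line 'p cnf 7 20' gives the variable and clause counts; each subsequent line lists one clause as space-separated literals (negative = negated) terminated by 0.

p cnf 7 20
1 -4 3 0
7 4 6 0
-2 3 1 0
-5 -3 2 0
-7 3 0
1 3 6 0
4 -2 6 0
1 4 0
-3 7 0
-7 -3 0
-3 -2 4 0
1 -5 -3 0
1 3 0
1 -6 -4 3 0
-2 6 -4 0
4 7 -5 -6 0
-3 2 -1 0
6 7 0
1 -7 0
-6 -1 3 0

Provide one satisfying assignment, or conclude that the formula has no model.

Try x7 = False.
Unit clause (¬x3) forces x3 = False.
Unit clause (x1) forces x1 = True.
Unit clause (x6) forces x6 = True.
Now (¬x6) is unsatisfied and unit — conflict.
Undo x7 and try x7 = True.
Unit clause (x3) forces x3 = True.
Now (¬x3) is unsatisfied and unit — conflict.
Neither x7 = True nor x7 = False works.

UNSATISFIABLE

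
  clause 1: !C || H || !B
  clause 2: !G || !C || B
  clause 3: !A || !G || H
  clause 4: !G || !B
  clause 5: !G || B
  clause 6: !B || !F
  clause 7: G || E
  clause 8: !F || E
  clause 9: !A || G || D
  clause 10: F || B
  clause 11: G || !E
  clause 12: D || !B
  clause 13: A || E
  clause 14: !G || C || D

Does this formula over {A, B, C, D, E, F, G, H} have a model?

Branch on G: set G = false.
The clause (E) is unit, so E = true.
But (!E) is also a unit clause — contradiction.
That branch fails; take G = true instead.
The clause (!B) is unit, so B = false.
But (B) is also a unit clause — contradiction.
Both values of G lead to a conflict.
No assignment satisfies every clause.

No, unsatisfiable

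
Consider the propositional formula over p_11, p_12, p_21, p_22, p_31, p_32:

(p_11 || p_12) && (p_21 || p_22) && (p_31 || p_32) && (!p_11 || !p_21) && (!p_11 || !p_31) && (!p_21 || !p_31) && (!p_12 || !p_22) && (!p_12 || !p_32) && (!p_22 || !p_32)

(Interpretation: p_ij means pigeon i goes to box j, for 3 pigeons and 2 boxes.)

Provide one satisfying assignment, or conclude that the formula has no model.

Try p_11 = true.
(!p_21) alone gives p_21 = false.
(p_22) alone gives p_22 = true.
(!p_31) alone gives p_31 = false.
(p_32) alone gives p_32 = true.
That conflicts with the unit clause (!p_32).
Undo p_11 and try p_11 = false.
(p_12) alone gives p_12 = true.
(!p_22) alone gives p_22 = false.
(p_21) alone gives p_21 = true.
(!p_31) alone gives p_31 = false.
(p_32) alone gives p_32 = true.
That conflicts with the unit clause (!p_32).
Either choice for p_11 ends in contradiction.

UNSATISFIABLE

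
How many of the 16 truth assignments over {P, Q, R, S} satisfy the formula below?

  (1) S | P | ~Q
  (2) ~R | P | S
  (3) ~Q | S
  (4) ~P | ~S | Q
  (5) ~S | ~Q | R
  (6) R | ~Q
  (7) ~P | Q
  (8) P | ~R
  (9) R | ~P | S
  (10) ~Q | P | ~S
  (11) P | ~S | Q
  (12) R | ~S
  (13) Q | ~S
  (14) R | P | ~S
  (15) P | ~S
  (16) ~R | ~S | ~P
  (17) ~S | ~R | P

There are 2^4 = 16 truth assignments over (P, Q, R, S).
Check each against the 17 clauses (columns in the order P, Q, R, S):
  F F F F  ✓ satisfies all
  F F F T  ✗ fails (P | ~S | Q)
  F F T F  ✗ fails (~R | P | S)
  F F T T  ✗ fails (P | ~R)
  F T F F  ✗ fails (S | P | ~Q)
  F T F T  ✗ fails (~S | ~Q | R)
  F T T F  ✗ fails (S | P | ~Q)
  F T T T  ✗ fails (P | ~R)
  T F F F  ✗ fails (~P | Q)
  T F F T  ✗ fails (~P | ~S | Q)
  T F T F  ✗ fails (~P | Q)
  T F T T  ✗ fails (~P | ~S | Q)
  T T F F  ✗ fails (~Q | S)
  T T F T  ✗ fails (~S | ~Q | R)
  T T T F  ✗ fails (~Q | S)
  T T T T  ✗ fails (~R | ~S | ~P)
1 of the 16 rows is a model.

1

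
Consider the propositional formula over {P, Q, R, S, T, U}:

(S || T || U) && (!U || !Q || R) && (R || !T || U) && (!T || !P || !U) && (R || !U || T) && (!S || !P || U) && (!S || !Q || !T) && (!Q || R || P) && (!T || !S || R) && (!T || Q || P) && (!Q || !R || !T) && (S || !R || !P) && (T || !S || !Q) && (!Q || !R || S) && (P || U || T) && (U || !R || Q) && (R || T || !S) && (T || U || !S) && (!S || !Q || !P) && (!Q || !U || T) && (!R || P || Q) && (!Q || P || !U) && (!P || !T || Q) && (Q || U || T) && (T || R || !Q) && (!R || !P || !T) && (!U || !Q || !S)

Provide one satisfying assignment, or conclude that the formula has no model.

Try S = true.
Try P = true.
(U) alone gives U = true.
(!T) alone gives T = false.
(R) alone gives R = true.
(!Q) alone gives Q = false.
Every clause now holds.

P=true, Q=false, R=true, S=true, T=false, U=true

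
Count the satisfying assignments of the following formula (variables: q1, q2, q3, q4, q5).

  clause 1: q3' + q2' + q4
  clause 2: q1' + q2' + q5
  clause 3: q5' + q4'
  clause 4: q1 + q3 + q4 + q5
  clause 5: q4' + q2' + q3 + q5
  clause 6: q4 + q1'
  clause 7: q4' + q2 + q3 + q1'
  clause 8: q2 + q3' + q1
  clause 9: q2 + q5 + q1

There are 2^5 = 32 truth assignments over (q1, q2, q3, q4, q5).
Split on q3. With q3 = 1, the clauses containing q3 are satisfied and q3' drops from the rest; 2 of the 2^4 = 16 assignments to the other variables satisfy what remains.
With q3 = 0, by the same count on the reduced clause set, 2 assignments work.
(One model: q1=F, q2=F, q3=F, q4=F, q5=T.)
Total: 2 + 2 = 4.

4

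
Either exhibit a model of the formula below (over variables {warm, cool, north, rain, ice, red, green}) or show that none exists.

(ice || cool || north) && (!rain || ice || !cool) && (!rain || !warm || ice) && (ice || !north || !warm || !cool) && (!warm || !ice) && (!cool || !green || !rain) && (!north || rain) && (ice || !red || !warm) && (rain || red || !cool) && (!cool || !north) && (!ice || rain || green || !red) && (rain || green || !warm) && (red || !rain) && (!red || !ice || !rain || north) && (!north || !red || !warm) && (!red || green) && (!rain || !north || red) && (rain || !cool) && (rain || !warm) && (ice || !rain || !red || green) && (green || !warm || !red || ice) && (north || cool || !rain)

warm ↦ false,  cool ↦ false,  north ↦ false,  rain ↦ false,  ice ↦ true,  red ↦ false,  green ↦ true

Suppose warm = false.
Suppose north = false.
Suppose ice = true.
Suppose red = false.
From the singleton clause (!rain), rain = false.
From the singleton clause (!cool), cool = false.
Every clause is now satisfied; green is unconstrained.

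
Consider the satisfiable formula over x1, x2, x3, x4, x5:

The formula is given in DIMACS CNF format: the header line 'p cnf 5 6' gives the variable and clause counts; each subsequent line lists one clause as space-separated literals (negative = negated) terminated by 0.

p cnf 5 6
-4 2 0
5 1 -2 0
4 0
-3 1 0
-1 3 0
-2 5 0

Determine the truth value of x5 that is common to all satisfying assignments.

True

Suppose x5 = False.
The clause (x4) is unit, so x4 = True.
The clause (x2) is unit, so x2 = True.
Now (¬x2) is unsatisfied and unit — conflict.
So every satisfying assignment has x5 = True.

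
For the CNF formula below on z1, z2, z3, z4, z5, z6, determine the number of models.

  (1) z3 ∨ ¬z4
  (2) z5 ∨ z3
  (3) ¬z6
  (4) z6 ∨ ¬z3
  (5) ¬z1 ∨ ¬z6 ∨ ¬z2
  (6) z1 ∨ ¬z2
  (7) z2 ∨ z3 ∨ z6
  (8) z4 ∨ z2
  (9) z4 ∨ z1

There are 2^6 = 64 truth assignments over (z1, z2, z3, z4, z5, z6).
Split on z2. With z2 = True, the clauses containing z2 are satisfied and ¬z2 drops from the rest; 1 of the 2^5 = 32 assignments to the other variables satisfy what remains.
With z2 = False, by the same count on the reduced clause set, 0 assignments work.
(One model: z1=T, z2=T, z3=F, z4=F, z5=T, z6=F.)
Total: 1 + 0 = 1.

1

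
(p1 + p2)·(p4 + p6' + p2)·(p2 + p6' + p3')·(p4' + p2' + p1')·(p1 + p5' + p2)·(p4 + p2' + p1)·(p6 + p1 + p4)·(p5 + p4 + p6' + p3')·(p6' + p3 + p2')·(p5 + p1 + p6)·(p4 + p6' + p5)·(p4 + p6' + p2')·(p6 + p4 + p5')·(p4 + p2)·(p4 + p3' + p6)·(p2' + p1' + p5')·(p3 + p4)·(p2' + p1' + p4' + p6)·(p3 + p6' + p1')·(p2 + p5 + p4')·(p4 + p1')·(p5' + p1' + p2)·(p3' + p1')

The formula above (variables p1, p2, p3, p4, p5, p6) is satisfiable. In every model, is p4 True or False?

True

Suppose p4 = 0.
From the singleton clause (p2), p2 = 1.
From the singleton clause (p1), p1 = 1.
That conflicts with the unit clause (p1').
So every satisfying assignment has p4 = True.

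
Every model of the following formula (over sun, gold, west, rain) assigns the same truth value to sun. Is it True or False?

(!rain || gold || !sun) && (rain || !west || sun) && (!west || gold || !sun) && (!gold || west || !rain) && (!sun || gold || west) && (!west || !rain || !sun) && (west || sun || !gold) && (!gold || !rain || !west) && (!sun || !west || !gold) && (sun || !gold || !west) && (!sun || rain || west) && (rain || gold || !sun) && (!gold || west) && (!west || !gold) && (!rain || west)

Suppose sun = true.
Try rain = false.
(west) alone gives west = true.
(gold) alone gives gold = true.
Now (!gold) is unsatisfied and unit — conflict.
That branch fails; take rain = true instead.
(gold) alone gives gold = true.
(west) alone gives west = true.
Now (!west) is unsatisfied and unit — conflict.
Both values of rain lead to a conflict.
So every satisfying assignment has sun = False.

False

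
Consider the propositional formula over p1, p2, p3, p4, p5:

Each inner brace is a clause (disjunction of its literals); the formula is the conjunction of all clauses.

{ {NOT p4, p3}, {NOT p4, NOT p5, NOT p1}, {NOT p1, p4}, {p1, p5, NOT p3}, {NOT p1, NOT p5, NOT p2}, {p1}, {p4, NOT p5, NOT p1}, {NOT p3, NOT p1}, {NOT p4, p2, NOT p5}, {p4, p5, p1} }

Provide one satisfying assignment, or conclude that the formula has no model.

The clause (p1) is unit, so p1 = true.
The clause (p4) is unit, so p4 = true.
The clause (p3) is unit, so p3 = true.
Now (NOT p3) is unsatisfied and unit — conflict.

UNSATISFIABLE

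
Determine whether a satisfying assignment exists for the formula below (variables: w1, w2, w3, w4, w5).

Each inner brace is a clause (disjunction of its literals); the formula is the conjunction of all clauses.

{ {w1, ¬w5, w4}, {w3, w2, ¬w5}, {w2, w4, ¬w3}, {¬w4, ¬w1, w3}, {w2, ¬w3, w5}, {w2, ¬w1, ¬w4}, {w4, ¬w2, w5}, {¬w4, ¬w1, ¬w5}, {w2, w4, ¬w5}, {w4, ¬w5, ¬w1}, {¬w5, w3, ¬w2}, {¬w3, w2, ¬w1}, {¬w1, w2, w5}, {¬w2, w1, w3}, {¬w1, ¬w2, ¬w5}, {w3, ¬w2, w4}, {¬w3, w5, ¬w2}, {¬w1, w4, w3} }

Satisfiable

Branch on w1: set w1 = False.
Branch on w5: set w5 = True.
The clause (w4) is unit, so w4 = True.
Branch on w3: set w3 = True.
Every clause is now satisfied; w2 is unconstrained.
A satisfying assignment: w1=False; w2=False; w3=True; w4=True; w5=True.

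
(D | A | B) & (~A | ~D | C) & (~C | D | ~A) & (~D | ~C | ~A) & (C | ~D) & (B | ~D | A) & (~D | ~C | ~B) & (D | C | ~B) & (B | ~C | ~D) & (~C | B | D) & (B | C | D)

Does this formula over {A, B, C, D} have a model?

Suppose C = 1.
Suppose D = 0.
Unit clause (~A) forces A = 0.
Unit clause (B) forces B = 1.
Every clause now holds.
A satisfying assignment: A ↦ 0,  B ↦ 1,  C ↦ 1,  D ↦ 0.

Satisfiable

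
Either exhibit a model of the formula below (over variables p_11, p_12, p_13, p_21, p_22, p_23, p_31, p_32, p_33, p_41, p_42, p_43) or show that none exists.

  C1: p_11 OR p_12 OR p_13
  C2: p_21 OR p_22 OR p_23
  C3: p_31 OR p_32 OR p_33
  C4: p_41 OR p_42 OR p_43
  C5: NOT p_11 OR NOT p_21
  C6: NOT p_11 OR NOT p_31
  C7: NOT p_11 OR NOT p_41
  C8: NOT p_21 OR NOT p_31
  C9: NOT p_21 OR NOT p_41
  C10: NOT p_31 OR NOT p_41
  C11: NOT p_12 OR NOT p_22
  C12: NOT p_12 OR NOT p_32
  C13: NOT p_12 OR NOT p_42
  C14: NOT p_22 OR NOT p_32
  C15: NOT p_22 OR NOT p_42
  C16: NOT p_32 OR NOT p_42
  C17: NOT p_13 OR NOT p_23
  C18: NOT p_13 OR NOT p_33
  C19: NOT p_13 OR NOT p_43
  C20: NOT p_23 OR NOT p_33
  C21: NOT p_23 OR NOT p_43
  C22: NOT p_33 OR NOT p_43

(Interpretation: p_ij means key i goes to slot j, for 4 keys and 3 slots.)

Suppose p_11 = false.
Suppose p_12 = true.
The clause (NOT p_22) is unit, so p_22 = false.
The clause (NOT p_32) is unit, so p_32 = false.
The clause (NOT p_42) is unit, so p_42 = false.
Suppose p_21 = true.
The clause (NOT p_31) is unit, so p_31 = false.
The clause (p_33) is unit, so p_33 = true.
The clause (NOT p_41) is unit, so p_41 = false.
The clause (p_43) is unit, so p_43 = true.
Now (NOT p_43) is unsatisfied and unit — conflict.
That branch fails; take p_21 = false instead.
The clause (p_23) is unit, so p_23 = true.
The clause (NOT p_13) is unit, so p_13 = false.
The clause (NOT p_33) is unit, so p_33 = false.
The clause (p_31) is unit, so p_31 = true.
The clause (NOT p_41) is unit, so p_41 = false.
The clause (p_43) is unit, so p_43 = true.
Now (NOT p_43) is unsatisfied and unit — conflict.
Either choice for p_21 ends in contradiction.
That branch fails; take p_12 = false instead.
The clause (p_13) is unit, so p_13 = true.
The clause (NOT p_23) is unit, so p_23 = false.
The clause (NOT p_33) is unit, so p_33 = false.
The clause (NOT p_43) is unit, so p_43 = false.
Suppose p_21 = true.
The clause (NOT p_31) is unit, so p_31 = false.
The clause (p_32) is unit, so p_32 = true.
The clause (NOT p_41) is unit, so p_41 = false.
The clause (p_42) is unit, so p_42 = true.
Now (NOT p_42) is unsatisfied and unit — conflict.
That branch fails; take p_21 = false instead.
The clause (p_22) is unit, so p_22 = true.
The clause (NOT p_32) is unit, so p_32 = false.
The clause (p_31) is unit, so p_31 = true.
The clause (NOT p_41) is unit, so p_41 = false.
The clause (p_42) is unit, so p_42 = true.
Now (NOT p_42) is unsatisfied and unit — conflict.
Either choice for p_21 ends in contradiction.
Either choice for p_12 ends in contradiction.
That branch fails; take p_11 = true instead.
The clause (NOT p_21) is unit, so p_21 = false.
The clause (NOT p_31) is unit, so p_31 = false.
The clause (NOT p_41) is unit, so p_41 = false.
Suppose p_22 = true.
The clause (NOT p_12) is unit, so p_12 = false.
The clause (NOT p_32) is unit, so p_32 = false.
The clause (p_33) is unit, so p_33 = true.
The clause (NOT p_42) is unit, so p_42 = false.
The clause (p_43) is unit, so p_43 = true.
Now (NOT p_43) is unsatisfied and unit — conflict.
That branch fails; take p_22 = false instead.
The clause (p_23) is unit, so p_23 = true.
The clause (NOT p_13) is unit, so p_13 = false.
The clause (NOT p_33) is unit, so p_33 = false.
The clause (p_32) is unit, so p_32 = true.
The clause (NOT p_12) is unit, so p_12 = false.
The clause (NOT p_42) is unit, so p_42 = false.
The clause (p_43) is unit, so p_43 = true.
Now (NOT p_43) is unsatisfied and unit — conflict.
Either choice for p_22 ends in contradiction.
Either choice for p_11 ends in contradiction.

UNSATISFIABLE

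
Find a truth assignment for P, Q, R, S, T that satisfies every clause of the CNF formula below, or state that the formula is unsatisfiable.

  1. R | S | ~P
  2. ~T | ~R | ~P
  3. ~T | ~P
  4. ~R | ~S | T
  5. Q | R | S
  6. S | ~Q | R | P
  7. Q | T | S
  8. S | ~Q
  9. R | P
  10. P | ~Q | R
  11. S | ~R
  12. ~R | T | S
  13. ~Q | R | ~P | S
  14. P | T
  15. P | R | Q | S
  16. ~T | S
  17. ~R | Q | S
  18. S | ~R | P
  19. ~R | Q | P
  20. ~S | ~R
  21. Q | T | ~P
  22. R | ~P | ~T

P=1,  Q=1,  R=0,  S=1,  T=0

Suppose T = 0.
Unit clause (P) forces P = 1.
Unit clause (Q) forces Q = 1.
Unit clause (S) forces S = 1.
Unit clause (~R) forces R = 0.
All clauses are satisfied.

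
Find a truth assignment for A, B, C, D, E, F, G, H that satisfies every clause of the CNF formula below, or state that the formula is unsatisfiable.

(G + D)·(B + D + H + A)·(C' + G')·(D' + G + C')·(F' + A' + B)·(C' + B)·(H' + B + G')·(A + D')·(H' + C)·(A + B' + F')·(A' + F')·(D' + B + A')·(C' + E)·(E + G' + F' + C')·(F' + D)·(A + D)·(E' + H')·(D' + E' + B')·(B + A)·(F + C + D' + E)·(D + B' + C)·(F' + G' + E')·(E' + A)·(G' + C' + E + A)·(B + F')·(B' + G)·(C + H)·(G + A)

Suppose G = 1.
The clause (C') is unit, so C = 0.
The clause (H') is unit, so H = 0.
But (H) is also a unit clause — contradiction.
Undo G and try G = 0.
The clause (D) is unit, so D = 1.
The clause (C') is unit, so C = 0.
The clause (A) is unit, so A = 1.
The clause (H') is unit, so H = 0.
But (H) is also a unit clause — contradiction.
Either choice for G ends in contradiction.

UNSATISFIABLE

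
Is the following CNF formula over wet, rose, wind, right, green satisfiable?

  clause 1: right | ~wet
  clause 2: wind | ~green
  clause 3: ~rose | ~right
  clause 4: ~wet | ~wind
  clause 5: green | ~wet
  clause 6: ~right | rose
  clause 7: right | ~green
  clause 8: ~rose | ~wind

Case right = 0:
(~wet) alone gives wet = 0.
(~green) alone gives green = 0.
Case rose = 1:
(~wind) alone gives wind = 0.
Every clause now holds.
A satisfying assignment: wet ↦ 0,  rose ↦ 1,  wind ↦ 0,  right ↦ 0,  green ↦ 0.

Satisfiable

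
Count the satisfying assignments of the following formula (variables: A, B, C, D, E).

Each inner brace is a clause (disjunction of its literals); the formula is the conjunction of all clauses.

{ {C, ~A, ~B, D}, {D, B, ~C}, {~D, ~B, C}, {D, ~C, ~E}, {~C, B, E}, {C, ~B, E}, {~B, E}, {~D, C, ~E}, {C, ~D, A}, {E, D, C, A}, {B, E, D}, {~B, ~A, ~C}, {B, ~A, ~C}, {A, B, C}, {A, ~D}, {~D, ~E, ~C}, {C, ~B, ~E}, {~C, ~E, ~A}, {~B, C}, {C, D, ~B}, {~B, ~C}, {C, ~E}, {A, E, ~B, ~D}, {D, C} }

1

There are 2^5 = 32 truth assignments over (A, B, C, D, E).
Split on B. With B = 1, the clauses containing B are satisfied and ~B drops from the rest; 0 of the 2^4 = 16 assignments to the other variables satisfy what remains.
With B = 0, by the same count on the reduced clause set, 1 assignment works.
Total: 0 + 1 = 1.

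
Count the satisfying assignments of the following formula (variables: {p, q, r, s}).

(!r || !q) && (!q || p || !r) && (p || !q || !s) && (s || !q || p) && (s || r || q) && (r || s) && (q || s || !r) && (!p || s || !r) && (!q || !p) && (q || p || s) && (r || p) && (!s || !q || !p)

There are 2^4 = 16 truth assignments over (p, q, r, s).
Check each against the 12 clauses (columns in the order p, q, r, s):
  F F F F  ✗ fails (s || r || q)
  F F F T  ✗ fails (r || p)
  F F T F  ✗ fails (q || s || !r)
  F F T T  ✓ satisfies all
  F T F F  ✗ fails (s || !q || p)
  F T F T  ✗ fails (p || !q || !s)
  F T T F  ✗ fails (!r || !q)
  F T T T  ✗ fails (!r || !q)
  T F F F  ✗ fails (s || r || q)
  T F F T  ✓ satisfies all
  T F T F  ✗ fails (q || s || !r)
  T F T T  ✓ satisfies all
  T T F F  ✗ fails (r || s)
  T T F T  ✗ fails (!q || !p)
  T T T F  ✗ fails (!r || !q)
  T T T T  ✗ fails (!r || !q)
3 of the 16 rows are models.

3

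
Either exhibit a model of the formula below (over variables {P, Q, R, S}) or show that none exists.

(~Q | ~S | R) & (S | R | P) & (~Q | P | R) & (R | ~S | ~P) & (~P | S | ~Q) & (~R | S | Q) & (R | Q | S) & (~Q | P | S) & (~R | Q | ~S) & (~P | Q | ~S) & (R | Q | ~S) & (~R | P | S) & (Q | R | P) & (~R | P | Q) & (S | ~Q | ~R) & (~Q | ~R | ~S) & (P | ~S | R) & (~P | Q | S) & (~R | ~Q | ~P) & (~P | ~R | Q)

UNSATISFIABLE

Branch on Q: set Q = 0.
Branch on R: set R = 0.
(S) alone gives S = 1.
That conflicts with the unit clause (~S).
Backtrack on R: now try R = 1.
(S) alone gives S = 1.
That conflicts with the unit clause (~S).
Either choice for R ends in contradiction.
Backtrack on Q: now try Q = 1.
Branch on S: set S = 0.
(~P) alone gives P = 0.
That conflicts with the unit clause (P).
Backtrack on S: now try S = 1.
(R) alone gives R = 1.
That conflicts with the unit clause (~R).
Either choice for S ends in contradiction.
Either choice for Q ends in contradiction.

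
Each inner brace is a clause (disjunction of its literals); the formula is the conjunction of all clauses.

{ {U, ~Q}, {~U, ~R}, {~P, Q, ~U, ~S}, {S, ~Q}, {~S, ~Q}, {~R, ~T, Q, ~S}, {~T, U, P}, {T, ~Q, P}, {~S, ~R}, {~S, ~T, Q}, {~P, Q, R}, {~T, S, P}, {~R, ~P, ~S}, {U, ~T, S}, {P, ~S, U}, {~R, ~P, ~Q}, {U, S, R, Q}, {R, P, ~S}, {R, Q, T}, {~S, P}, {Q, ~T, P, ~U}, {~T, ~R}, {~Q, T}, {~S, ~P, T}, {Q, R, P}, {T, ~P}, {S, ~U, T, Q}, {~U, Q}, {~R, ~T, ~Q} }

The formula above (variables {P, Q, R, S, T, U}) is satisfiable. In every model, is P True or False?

False

Suppose P = 1.
Unit clause (T) forces T = 1.
Unit clause (~R) forces R = 0.
Unit clause (Q) forces Q = 1.
Unit clause (U) forces U = 1.
Unit clause (S) forces S = 1.
Now (~S) is unsatisfied and unit — conflict.
So every satisfying assignment has P = False.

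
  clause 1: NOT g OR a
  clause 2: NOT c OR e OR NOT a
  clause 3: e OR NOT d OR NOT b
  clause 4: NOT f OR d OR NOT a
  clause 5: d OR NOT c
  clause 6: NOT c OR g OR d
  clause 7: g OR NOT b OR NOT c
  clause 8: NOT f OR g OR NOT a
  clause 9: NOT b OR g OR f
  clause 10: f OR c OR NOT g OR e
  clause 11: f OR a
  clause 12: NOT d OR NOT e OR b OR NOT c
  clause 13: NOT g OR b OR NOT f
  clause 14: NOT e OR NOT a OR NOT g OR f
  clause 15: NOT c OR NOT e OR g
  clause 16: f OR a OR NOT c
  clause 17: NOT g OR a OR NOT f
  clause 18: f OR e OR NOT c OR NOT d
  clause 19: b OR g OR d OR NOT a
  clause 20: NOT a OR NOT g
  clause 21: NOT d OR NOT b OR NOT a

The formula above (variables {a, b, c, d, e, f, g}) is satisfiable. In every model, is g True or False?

False

Suppose g = true.
The clause (a) is unit, so a = true.
But (NOT a) is also a unit clause — contradiction.
So every satisfying assignment has g = False.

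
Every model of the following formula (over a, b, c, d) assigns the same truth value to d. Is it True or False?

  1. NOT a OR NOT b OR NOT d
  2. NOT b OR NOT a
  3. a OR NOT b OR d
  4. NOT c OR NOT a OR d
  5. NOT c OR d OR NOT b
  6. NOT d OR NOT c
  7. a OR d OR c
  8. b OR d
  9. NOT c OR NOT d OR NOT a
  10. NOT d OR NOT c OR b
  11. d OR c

True

Suppose d = false.
From the singleton clause (b), b = true.
From the singleton clause (NOT a), a = false.
That conflicts with the unit clause (a).
So every satisfying assignment has d = True.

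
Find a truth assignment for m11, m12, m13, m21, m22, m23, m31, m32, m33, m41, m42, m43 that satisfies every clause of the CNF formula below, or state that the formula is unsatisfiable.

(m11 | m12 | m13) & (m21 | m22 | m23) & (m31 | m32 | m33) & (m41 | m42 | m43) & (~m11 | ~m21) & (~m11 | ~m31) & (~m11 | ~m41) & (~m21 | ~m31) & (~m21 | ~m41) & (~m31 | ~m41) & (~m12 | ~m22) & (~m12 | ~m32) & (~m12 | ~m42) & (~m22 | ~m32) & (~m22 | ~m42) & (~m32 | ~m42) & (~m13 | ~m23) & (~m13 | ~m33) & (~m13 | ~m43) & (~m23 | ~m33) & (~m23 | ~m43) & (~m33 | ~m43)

Case m11 = 0:
Case m12 = 1:
(~m22) alone gives m22 = 0.
(~m32) alone gives m32 = 0.
(~m42) alone gives m42 = 0.
Case m21 = 1:
(~m31) alone gives m31 = 0.
(m33) alone gives m33 = 1.
(~m41) alone gives m41 = 0.
(m43) alone gives m43 = 1.
Now (~m43) is unsatisfied and unit — conflict.
So m21 must be the other value — set m21 = 0.
(m23) alone gives m23 = 1.
(~m13) alone gives m13 = 0.
(~m33) alone gives m33 = 0.
(m31) alone gives m31 = 1.
(~m41) alone gives m41 = 0.
(m43) alone gives m43 = 1.
Now (~m43) is unsatisfied and unit — conflict.
Both values of m21 lead to a conflict.
So m12 must be the other value — set m12 = 0.
(m13) alone gives m13 = 1.
(~m23) alone gives m23 = 0.
(~m33) alone gives m33 = 0.
(~m43) alone gives m43 = 0.
Case m21 = 1:
(~m31) alone gives m31 = 0.
(m32) alone gives m32 = 1.
(~m41) alone gives m41 = 0.
(m42) alone gives m42 = 1.
Now (~m42) is unsatisfied and unit — conflict.
So m21 must be the other value — set m21 = 0.
(m22) alone gives m22 = 1.
(~m32) alone gives m32 = 0.
(m31) alone gives m31 = 1.
(~m41) alone gives m41 = 0.
(m42) alone gives m42 = 1.
Now (~m42) is unsatisfied and unit — conflict.
Both values of m21 lead to a conflict.
Both values of m12 lead to a conflict.
So m11 must be the other value — set m11 = 1.
(~m21) alone gives m21 = 0.
(~m31) alone gives m31 = 0.
(~m41) alone gives m41 = 0.
Case m22 = 1:
(~m12) alone gives m12 = 0.
(~m32) alone gives m32 = 0.
(m33) alone gives m33 = 1.
(~m42) alone gives m42 = 0.
(m43) alone gives m43 = 1.
Now (~m43) is unsatisfied and unit — conflict.
So m22 must be the other value — set m22 = 0.
(m23) alone gives m23 = 1.
(~m13) alone gives m13 = 0.
(~m33) alone gives m33 = 0.
(m32) alone gives m32 = 1.
(~m12) alone gives m12 = 0.
(~m42) alone gives m42 = 0.
(m43) alone gives m43 = 1.
Now (~m43) is unsatisfied and unit — conflict.
Both values of m22 lead to a conflict.
Both values of m11 lead to a conflict.

UNSATISFIABLE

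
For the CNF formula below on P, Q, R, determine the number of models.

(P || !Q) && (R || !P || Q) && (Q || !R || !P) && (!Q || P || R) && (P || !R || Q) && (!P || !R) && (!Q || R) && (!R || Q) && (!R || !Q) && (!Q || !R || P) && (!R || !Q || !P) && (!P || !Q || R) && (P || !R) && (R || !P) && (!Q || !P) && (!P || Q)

1

There are 2^3 = 8 truth assignments over (P, Q, R).
Check each against the 16 clauses (columns in the order P, Q, R):
  F F F  ✓ satisfies all
  F F T  ✗ fails (P || !R || Q)
  F T F  ✗ fails (P || !Q)
  F T T  ✗ fails (P || !Q)
  T F F  ✗ fails (R || !P || Q)
  T F T  ✗ fails (Q || !R || !P)
  T T F  ✗ fails (!Q || R)
  T T T  ✗ fails (!P || !R)
1 of the 8 rows is a model.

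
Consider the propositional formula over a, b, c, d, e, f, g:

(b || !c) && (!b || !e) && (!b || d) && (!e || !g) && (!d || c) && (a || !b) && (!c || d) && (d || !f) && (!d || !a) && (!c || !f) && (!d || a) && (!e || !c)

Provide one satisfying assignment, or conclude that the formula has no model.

Try b = false.
From the singleton clause (!c), c = false.
From the singleton clause (!d), d = false.
From the singleton clause (!f), f = false.
Try e = false.
No clause remains; a, g are free.

a=true; b=false; c=false; d=false; e=false; f=false; g=false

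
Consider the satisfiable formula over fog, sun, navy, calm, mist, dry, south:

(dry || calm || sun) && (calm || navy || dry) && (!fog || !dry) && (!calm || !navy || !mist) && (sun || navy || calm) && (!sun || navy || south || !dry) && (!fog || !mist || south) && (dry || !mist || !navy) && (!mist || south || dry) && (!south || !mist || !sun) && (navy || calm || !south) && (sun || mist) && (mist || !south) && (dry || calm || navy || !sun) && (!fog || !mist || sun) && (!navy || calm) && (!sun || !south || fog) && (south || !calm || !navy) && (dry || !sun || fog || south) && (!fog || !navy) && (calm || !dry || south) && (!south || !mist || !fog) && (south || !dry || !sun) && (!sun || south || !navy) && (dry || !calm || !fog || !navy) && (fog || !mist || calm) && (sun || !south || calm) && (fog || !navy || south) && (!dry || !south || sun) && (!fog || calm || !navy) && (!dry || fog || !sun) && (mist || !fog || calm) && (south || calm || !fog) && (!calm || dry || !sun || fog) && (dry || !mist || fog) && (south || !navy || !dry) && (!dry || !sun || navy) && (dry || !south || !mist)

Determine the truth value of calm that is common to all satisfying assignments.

True

Suppose calm = false.
Unit clause (!navy) forces navy = false.
Unit clause (dry) forces dry = true.
Unit clause (!fog) forces fog = false.
Unit clause (sun) forces sun = true.
Now (!sun) is unsatisfied and unit — conflict.
So every satisfying assignment has calm = True.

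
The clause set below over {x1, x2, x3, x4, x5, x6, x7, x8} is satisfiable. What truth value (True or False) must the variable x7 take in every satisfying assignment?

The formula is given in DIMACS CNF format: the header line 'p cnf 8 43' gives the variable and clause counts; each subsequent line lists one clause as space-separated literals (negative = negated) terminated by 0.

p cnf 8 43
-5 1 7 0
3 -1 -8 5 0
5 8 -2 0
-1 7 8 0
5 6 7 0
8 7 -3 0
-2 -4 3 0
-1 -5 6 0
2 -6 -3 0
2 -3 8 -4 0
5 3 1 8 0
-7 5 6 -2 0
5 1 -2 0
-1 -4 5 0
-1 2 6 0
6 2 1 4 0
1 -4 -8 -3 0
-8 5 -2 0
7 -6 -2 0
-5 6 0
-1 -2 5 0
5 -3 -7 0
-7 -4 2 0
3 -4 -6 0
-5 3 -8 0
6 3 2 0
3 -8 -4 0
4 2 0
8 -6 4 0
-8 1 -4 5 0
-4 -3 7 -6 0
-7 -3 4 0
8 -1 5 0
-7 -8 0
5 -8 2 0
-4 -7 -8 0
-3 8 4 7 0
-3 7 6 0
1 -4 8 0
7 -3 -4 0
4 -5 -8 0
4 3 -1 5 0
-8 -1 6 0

True

Suppose x7 = False.
Try x5 = False.
(x6) alone gives x6 = True.
(¬x2) alone gives x2 = False.
(¬x3) alone gives x3 = False.
(¬x4) alone gives x4 = False.
Now (x4) is unsatisfied and unit — conflict.
That branch fails; take x5 = True instead.
(x1) alone gives x1 = True.
(x8) alone gives x8 = True.
(x6) alone gives x6 = True.
(¬x2) alone gives x2 = False.
(¬x3) alone gives x3 = False.
Now (x3) is unsatisfied and unit — conflict.
Neither x5 = True nor x5 = False works.
So every satisfying assignment has x7 = True.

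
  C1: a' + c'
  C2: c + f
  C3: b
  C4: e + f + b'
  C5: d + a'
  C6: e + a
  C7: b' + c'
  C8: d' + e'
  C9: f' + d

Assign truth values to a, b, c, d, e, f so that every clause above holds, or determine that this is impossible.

From the singleton clause (b), b = 1.
From the singleton clause (c'), c = 0.
From the singleton clause (f), f = 1.
From the singleton clause (d), d = 1.
From the singleton clause (e'), e = 0.
From the singleton clause (a), a = 1.
All clauses are satisfied.

a ↦ 1,  b ↦ 1,  c ↦ 0,  d ↦ 1,  e ↦ 0,  f ↦ 1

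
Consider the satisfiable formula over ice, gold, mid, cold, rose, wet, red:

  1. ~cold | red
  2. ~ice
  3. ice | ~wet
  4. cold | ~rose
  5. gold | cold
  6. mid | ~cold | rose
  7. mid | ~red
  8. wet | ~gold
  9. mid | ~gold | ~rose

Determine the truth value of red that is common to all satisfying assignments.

True

Suppose red = 0.
From the singleton clause (~cold), cold = 0.
From the singleton clause (~ice), ice = 0.
From the singleton clause (~wet), wet = 0.
From the singleton clause (~rose), rose = 0.
From the singleton clause (gold), gold = 1.
But (~gold) is also a unit clause — contradiction.
So every satisfying assignment has red = True.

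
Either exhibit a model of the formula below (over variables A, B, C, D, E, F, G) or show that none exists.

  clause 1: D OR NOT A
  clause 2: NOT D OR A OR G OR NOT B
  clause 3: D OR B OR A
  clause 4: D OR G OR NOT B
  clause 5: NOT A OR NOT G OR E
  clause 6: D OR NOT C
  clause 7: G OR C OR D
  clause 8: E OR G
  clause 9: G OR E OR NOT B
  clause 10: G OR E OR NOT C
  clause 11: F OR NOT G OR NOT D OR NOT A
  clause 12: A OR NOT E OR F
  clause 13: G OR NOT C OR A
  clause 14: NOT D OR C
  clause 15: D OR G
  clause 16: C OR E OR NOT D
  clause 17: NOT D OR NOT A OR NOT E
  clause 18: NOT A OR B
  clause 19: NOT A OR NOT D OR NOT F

A ↦ false,  B ↦ true,  C ↦ false,  D ↦ false,  E ↦ false,  F ↦ false,  G ↦ true

Suppose D = false.
The clause (NOT A) is unit, so A = false.
The clause (B) is unit, so B = true.
The clause (G) is unit, so G = true.
The clause (NOT C) is unit, so C = false.
Suppose E = false.
All clauses hold; F can take either value.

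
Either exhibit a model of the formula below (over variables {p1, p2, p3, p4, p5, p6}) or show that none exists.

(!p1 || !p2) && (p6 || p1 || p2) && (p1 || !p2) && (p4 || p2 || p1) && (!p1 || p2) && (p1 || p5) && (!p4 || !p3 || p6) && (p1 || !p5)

UNSATISFIABLE

Case p1 = false:
The clause (!p2) is unit, so p2 = false.
The clause (p6) is unit, so p6 = true.
The clause (p4) is unit, so p4 = true.
The clause (p5) is unit, so p5 = true.
That conflicts with the unit clause (!p5).
So p1 must be the other value — set p1 = true.
The clause (!p2) is unit, so p2 = false.
That conflicts with the unit clause (p2).
Either choice for p1 ends in contradiction.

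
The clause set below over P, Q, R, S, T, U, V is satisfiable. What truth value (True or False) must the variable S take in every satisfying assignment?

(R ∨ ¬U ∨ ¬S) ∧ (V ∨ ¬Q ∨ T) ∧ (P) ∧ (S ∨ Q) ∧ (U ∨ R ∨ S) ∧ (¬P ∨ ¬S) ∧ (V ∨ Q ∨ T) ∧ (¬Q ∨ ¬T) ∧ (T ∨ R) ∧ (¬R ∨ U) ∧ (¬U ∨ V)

False

Suppose S = True.
The clause (P) is unit, so P = True.
But (¬P) is also a unit clause — contradiction.
So every satisfying assignment has S = False.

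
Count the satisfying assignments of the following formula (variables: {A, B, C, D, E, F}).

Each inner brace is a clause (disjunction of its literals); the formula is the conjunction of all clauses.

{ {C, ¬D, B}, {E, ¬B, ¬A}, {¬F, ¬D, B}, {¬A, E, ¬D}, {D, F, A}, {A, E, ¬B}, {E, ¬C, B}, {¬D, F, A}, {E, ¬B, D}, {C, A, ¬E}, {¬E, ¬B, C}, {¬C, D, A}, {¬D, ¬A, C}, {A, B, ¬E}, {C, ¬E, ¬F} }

There are 2^6 = 64 truth assignments over (A, B, C, D, E, F).
Split on D. With D = True, the clauses containing D are satisfied and ¬D drops from the rest; 4 of the 2^5 = 32 assignments to the other variables satisfy what remains.
With D = False, by the same count on the reduced clause set, 8 assignments work.
(One model: A=F, B=F, C=F, D=F, E=F, F=T.)
Total: 4 + 8 = 12.

12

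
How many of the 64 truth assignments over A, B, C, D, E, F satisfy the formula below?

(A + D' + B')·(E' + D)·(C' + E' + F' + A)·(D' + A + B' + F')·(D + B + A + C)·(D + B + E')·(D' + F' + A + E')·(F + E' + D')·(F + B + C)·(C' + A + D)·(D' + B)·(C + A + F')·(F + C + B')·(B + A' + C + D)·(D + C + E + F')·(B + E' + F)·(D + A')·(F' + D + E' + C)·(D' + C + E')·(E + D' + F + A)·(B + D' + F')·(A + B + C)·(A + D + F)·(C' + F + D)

4

There are 2^6 = 64 truth assignments over (A, B, C, D, E, F).
Split on A. With A = 1, the clauses containing A are satisfied and A' drops from the rest; 4 of the 2^5 = 32 assignments to the other variables satisfy what remains.
With A = 0, by the same count on the reduced clause set, 0 assignments work.
(One model: A=T, B=T, C=F, D=T, E=F, F=T.)
Total: 4 + 0 = 4.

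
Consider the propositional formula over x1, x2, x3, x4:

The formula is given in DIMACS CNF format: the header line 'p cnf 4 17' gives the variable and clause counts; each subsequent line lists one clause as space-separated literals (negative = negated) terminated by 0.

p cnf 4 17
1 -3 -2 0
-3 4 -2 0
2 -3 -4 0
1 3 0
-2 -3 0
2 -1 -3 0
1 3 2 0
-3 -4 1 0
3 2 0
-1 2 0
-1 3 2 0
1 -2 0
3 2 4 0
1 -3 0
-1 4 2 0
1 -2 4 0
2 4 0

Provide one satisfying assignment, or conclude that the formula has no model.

x1 ↦ True, x2 ↦ True, x3 ↦ False, x4 ↦ True

Case x1 = True:
From the singleton clause (x2), x2 = True.
From the singleton clause (¬x3), x3 = False.
No clause remains; x4 is free.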